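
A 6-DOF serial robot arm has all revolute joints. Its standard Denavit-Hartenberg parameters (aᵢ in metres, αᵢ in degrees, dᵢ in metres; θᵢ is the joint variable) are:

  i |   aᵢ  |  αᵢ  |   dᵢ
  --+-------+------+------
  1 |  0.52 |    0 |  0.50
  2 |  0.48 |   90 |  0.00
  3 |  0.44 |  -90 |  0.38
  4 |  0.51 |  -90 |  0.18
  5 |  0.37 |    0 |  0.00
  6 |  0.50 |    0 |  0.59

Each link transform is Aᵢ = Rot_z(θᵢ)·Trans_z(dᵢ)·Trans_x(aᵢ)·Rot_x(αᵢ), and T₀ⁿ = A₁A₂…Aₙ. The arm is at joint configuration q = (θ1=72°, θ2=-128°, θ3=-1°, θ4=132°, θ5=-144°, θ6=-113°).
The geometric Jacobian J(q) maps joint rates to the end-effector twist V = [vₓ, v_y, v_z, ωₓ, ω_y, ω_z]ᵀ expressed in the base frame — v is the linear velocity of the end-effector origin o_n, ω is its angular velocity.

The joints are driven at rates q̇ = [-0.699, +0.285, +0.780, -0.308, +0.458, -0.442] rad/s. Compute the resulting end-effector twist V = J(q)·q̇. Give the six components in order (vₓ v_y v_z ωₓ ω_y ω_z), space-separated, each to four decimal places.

o_n = [-0.1895, -0.2414, 0.4114]
J₁: ẑ×o_n = [0.2414, -0.1895, 0.0000], ω = ẑ
J2: z=[0.0000, 0.0000, 1.0000] o=[0.1607, 0.4945, 0.5000] → [0.7359, -0.3502, 0.0000, 0.0000, 0.0000, 1.0000]
J3: z=[-0.8290, -0.5592, 0.0000] o=[0.4291, 0.0966, 0.5000] → [0.0495, -0.0734, -0.0657, -0.8290, -0.5592, 0.0000]
J4: z=[0.0098, -0.0145, 0.9998] o=[0.3601, -0.4806, 0.4923] → [-0.2380, -0.5487, -0.0056, 0.0098, -0.0145, 0.9998]
J5: z=[-0.9702, 0.2418, 0.0130] o=[0.4852, 0.0116, 0.6782] → [-0.0612, -0.2676, 0.4086, -0.9702, 0.2418, 0.0130]
J6: z=[-0.9702, 0.2418, 0.0130] o=[0.4149, -0.2820, 0.8922] → [-0.1168, -0.4743, 0.1068, -0.9702, 0.2418, 0.0130]
V = J·q̇ = [0.1765, 0.2314, 0.0904, -0.6652, -0.4278, -0.7217]

0.1765 0.2314 0.0904 -0.6652 -0.4278 -0.7217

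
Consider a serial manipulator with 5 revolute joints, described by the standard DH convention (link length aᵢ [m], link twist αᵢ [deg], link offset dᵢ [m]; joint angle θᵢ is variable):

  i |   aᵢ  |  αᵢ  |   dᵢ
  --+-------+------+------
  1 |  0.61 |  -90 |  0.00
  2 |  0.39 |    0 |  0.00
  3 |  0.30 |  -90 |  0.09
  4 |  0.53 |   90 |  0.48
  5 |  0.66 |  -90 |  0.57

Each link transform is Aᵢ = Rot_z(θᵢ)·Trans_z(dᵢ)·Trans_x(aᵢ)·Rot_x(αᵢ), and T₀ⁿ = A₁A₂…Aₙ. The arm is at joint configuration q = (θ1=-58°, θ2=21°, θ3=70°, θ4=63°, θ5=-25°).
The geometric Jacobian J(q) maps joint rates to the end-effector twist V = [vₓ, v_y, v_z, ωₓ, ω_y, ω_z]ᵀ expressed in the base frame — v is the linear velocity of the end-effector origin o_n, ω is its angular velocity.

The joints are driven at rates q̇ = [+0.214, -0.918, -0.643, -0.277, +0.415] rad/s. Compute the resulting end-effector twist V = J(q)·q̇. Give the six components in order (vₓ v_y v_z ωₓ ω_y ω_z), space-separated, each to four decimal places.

1.3857 -1.5761 -0.2705 -1.0207 -0.9568 -0.1605

o_n = [-0.1592, -0.9839, -1.4561]
J₁: ẑ×o_n = [0.9839, -0.1592, 0.0000], ω = ẑ
J2: z=[0.8480, 0.5299, 0.0000] o=[0.3233, -0.5173, 0.0000] → [-0.7716, 1.2348, -0.1400, 0.8480, 0.5299, 0.0000]
J3: z=[0.8480, 0.5299, 0.0000] o=[0.5162, -0.8261, -0.1398] → [-0.6976, 1.1163, 0.2241, 0.8480, 0.5299, 0.0000]
J4: z=[-0.5298, 0.8479, 0.0175] o=[0.5897, -0.7739, -0.4397] → [-0.8581, -0.5516, 0.7463, -0.5298, 0.8479, 0.0175]
J5: z=[0.3768, 0.2538, -0.8909] o=[-0.0673, -0.6136, -0.6719] → [-0.5289, 0.3774, -0.1162, 0.3768, 0.2538, -0.8909]
V = J·q̇ = [1.3857, -1.5761, -0.2705, -1.0207, -0.9568, -0.1605]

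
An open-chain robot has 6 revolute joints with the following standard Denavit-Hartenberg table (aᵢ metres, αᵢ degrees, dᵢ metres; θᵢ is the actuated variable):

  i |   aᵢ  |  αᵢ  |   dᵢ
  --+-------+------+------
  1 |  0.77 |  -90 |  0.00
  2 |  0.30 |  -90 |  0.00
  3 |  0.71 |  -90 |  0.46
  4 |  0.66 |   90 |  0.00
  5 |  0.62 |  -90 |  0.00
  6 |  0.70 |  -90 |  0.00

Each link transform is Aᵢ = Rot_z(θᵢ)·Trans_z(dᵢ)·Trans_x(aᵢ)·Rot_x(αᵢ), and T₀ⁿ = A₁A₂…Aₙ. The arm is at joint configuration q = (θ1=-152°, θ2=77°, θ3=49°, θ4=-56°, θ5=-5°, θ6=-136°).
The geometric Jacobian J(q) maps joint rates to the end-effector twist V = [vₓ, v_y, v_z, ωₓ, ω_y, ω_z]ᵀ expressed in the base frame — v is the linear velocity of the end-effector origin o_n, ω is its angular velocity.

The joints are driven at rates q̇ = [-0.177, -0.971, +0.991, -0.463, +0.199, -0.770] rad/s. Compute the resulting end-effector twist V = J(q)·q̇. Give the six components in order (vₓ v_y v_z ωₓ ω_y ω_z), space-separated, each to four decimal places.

-1.2279 -0.4006 -0.2406 0.7372 0.4046 -1.1875

o_n = [0.0863, 0.6716, -1.0827]
J₁: ẑ×o_n = [-0.6716, 0.0863, 0.0000], ω = ẑ
J2: z=[0.4695, -0.8829, 0.0000] o=[-0.6799, -0.3615, 0.0000] → [0.9560, 0.5083, 1.1615, 0.4695, -0.8829, 0.0000]
J3: z=[0.8603, 0.4574, -0.2250] o=[-0.7395, -0.3932, -0.2923] → [-0.1220, 0.4942, 0.5383, 0.8603, 0.4574, -0.2250]
J4: z=[-0.1581, 0.6590, 0.7354] o=[-0.6878, 0.2412, -0.8497] → [-0.4701, 0.5324, -0.5781, -0.1581, 0.6590, 0.7354]
J5: z=[0.8829, -0.2392, 0.4042] o=[-0.3959, 0.7118, -1.2087] → [-0.0139, 0.0837, 0.0798, 0.8829, -0.2392, 0.4042]
J6: z=[-0.1190, 0.7186, 0.6852] o=[-0.1142, 1.1167, -1.5844] → [0.6655, 0.1971, -0.0911, -0.1190, 0.7186, 0.6852]
V = J·q̇ = [-1.2279, -0.4006, -0.2406, 0.7372, 0.4046, -1.1875]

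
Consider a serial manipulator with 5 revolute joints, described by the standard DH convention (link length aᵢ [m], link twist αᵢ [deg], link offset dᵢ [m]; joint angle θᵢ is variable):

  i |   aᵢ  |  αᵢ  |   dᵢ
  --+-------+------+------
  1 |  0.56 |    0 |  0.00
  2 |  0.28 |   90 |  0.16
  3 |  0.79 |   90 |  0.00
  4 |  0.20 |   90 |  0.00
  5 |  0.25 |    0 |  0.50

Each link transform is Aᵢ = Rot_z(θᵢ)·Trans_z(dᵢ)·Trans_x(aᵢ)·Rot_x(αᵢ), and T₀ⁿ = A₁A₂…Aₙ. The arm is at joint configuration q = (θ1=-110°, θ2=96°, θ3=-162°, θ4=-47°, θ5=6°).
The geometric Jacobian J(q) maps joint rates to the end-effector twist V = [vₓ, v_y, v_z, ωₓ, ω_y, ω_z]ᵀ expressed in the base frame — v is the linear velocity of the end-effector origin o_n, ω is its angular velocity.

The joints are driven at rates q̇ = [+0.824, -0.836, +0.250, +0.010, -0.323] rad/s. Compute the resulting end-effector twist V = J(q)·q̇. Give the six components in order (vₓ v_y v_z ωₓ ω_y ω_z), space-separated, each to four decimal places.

o_n = [-0.4397, 0.2252, -0.0408]
J₁: ẑ×o_n = [-0.2252, -0.4397, 0.0000], ω = ẑ
J2: z=[0.0000, 0.0000, 1.0000] o=[-0.1915, -0.5262, 0.0000] → [-0.7515, -0.2482, 0.0000, 0.0000, 0.0000, 1.0000]
J3: z=[-0.2419, -0.9703, 0.0000] o=[0.0802, -0.5940, 0.1600] → [0.1949, -0.0486, -0.7026, -0.2419, -0.9703, 0.0000]
J4: z=[-0.2998, 0.0748, 0.9511] o=[-0.6489, -0.4122, -0.0841] → [-0.6030, 0.2119, -0.2068, -0.2998, 0.0748, 0.9511]
J5: z=[0.8399, 0.4935, 0.2260] o=[-0.7393, -0.2389, -0.1263] → [-0.0627, -0.0041, 0.2420, 0.8399, 0.4935, 0.2260]
V = J·q̇ = [0.5056, -0.1636, -0.2559, -0.3348, -0.4012, -0.0755]

0.5056 -0.1636 -0.2559 -0.3348 -0.4012 -0.0755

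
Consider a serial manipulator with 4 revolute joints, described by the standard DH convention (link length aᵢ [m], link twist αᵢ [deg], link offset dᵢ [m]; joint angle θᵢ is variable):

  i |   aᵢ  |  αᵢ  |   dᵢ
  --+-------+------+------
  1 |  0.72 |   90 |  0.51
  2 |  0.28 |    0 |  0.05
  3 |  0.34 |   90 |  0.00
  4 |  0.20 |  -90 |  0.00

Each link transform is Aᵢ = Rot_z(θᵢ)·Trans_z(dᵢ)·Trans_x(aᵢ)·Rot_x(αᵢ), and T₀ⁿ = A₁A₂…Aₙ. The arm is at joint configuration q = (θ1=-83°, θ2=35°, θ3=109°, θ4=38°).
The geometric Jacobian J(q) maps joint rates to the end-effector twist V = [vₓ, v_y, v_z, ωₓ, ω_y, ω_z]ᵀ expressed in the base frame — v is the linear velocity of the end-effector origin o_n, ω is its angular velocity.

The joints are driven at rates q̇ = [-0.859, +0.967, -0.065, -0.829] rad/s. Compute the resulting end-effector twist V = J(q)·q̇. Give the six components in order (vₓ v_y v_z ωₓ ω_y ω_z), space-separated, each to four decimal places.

o_n = [-0.1052, -0.5638, 0.9631]
J₁: ẑ×o_n = [0.5638, -0.1052, 0.0000], ω = ẑ
J2: z=[-0.9925, -0.1219, 0.0000] o=[0.0877, -0.7146, 0.5100] → [-0.0552, 0.4497, -0.1732, -0.9925, -0.1219, 0.0000]
J3: z=[-0.9925, -0.1219, 0.0000] o=[0.0661, -0.9484, 0.6706] → [-0.0356, 0.2903, -0.4026, -0.9925, -0.1219, 0.0000]
J4: z=[0.0716, -0.5834, 0.8090] o=[0.0325, -0.6754, 0.8704] → [-0.1443, -0.1181, -0.0724, 0.0716, -0.5834, 0.8090]
V = J·q̇ = [-0.4158, 0.6043, -0.0813, -0.9547, 0.3737, -1.5297]

-0.4158 0.6043 -0.0813 -0.9547 0.3737 -1.5297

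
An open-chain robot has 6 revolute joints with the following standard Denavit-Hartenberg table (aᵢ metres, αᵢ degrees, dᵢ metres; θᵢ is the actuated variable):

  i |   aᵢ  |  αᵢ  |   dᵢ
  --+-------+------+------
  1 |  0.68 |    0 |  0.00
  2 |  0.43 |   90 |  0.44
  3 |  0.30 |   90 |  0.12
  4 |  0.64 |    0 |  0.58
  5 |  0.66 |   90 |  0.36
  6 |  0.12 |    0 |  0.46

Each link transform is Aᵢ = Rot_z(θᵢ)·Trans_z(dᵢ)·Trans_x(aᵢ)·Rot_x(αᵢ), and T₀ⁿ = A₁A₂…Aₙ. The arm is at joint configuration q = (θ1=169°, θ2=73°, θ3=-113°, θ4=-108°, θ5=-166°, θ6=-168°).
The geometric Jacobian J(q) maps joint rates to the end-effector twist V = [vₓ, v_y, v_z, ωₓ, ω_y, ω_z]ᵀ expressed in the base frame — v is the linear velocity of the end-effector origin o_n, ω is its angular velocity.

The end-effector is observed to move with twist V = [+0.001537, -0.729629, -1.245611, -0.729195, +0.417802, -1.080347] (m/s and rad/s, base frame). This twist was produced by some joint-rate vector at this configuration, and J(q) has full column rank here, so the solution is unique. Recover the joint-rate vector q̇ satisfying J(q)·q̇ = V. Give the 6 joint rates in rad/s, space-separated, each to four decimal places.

0.7040 -0.7390 0.9080 0.0750 -0.4590 0.9750

o_n = [-0.3822, 0.7101, 0.2462]
J₁: ẑ×o_n = [-0.7101, -0.3822, 0.0000], ω = ẑ
J2: z=[0.0000, 0.0000, 1.0000] o=[-0.6675, 0.1298, 0.0000] → [-0.5803, 0.2853, 0.0000, 0.0000, 0.0000, 1.0000]
J3: z=[-0.8829, 0.4695, 0.0000] o=[-0.8694, -0.2499, 0.4400] → [-0.0910, -0.1711, -1.0763, -0.8829, 0.4695, 0.0000]
J4: z=[0.4322, 0.8128, 0.3907] o=[-0.9203, -0.0901, 0.1638] → [-0.2457, 0.1747, -0.0916, 0.4322, 0.8128, 0.3907]
J5: z=[0.4322, 0.8128, 0.3907] o=[-0.1685, 0.0273, 0.5725] → [-0.5320, 0.0575, 0.4687, 0.4322, 0.8128, 0.3907]
J6: z=[0.2446, 0.3114, -0.9183] o=[-0.5858, 0.6449, 0.6708] → [-0.0724, -0.0831, -0.0475, 0.2446, 0.3114, -0.9183]
q̇ = J⁺·V = [0.7040, -0.7390, 0.9080, 0.0750, -0.4590, 0.9750]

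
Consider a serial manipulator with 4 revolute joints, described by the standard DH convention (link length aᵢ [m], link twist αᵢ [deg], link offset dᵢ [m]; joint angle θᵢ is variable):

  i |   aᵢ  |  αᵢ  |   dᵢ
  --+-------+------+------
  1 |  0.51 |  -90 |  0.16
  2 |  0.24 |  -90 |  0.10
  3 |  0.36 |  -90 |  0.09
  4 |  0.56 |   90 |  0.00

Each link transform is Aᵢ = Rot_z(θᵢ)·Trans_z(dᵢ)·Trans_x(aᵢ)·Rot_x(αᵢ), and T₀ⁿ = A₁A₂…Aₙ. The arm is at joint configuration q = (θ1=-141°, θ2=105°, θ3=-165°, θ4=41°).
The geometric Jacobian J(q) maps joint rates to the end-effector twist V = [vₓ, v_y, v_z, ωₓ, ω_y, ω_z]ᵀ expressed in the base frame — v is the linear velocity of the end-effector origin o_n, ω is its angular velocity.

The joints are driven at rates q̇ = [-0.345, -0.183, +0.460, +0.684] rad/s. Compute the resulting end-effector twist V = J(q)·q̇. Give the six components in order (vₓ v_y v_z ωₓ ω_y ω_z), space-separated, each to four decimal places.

o_n = [-0.5179, -0.8087, 0.5866]
J₁: ẑ×o_n = [0.8087, -0.5179, 0.0000], ω = ẑ
J2: z=[0.6293, -0.7771, 0.0000] o=[-0.3963, -0.3210, 0.1600] → [-0.3315, -0.2685, -0.4015, 0.6293, -0.7771, 0.0000]
J3: z=[0.7507, 0.6079, 0.2588] o=[-0.2851, -0.3596, -0.0718] → [0.5165, -0.5545, -0.1957, 0.7507, 0.6079, 0.2588]
J4: z=[0.6599, -0.7085, -0.2500] o=[-0.2289, -0.4339, 0.2874] → [-0.3057, -0.1252, -0.4522, 0.6599, -0.7085, -0.2500]
V = J·q̇ = [-0.1899, -0.1129, -0.3258, 0.6815, -0.0628, -0.3969]

-0.1899 -0.1129 -0.3258 0.6815 -0.0628 -0.3969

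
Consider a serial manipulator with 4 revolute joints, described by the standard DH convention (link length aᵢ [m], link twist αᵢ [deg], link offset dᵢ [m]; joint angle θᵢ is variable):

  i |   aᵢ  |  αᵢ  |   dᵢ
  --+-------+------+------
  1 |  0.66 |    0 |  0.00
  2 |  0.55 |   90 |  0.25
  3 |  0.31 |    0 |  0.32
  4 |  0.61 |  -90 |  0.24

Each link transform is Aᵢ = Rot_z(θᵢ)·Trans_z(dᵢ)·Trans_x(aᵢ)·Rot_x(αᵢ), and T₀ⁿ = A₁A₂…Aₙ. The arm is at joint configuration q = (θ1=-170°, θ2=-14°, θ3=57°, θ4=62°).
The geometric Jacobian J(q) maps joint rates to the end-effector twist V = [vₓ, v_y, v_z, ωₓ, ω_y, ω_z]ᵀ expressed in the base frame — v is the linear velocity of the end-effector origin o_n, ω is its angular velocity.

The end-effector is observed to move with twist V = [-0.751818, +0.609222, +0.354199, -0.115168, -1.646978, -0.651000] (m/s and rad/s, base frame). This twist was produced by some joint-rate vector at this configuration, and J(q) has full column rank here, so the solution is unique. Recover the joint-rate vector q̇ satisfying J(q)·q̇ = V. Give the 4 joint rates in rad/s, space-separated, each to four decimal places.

-0.4370 -0.2140 -0.7940 -0.8570

o_n = [-1.0330, 0.4735, 1.0435]
J₁: ẑ×o_n = [-0.4735, -1.0330, 0.0000], ω = ẑ
J2: z=[0.0000, 0.0000, 1.0000] o=[-0.6500, -0.1146, 0.0000] → [-0.5882, -0.3830, 0.0000, 0.0000, 0.0000, 1.0000]
J3: z=[0.0698, 0.9976, 0.0000] o=[-1.1986, -0.0762, 0.2500] → [0.7916, -0.0554, -0.1269, 0.0698, 0.9976, 0.0000]
J4: z=[0.0698, 0.9976, 0.0000] o=[-1.3447, 0.2548, 0.5100] → [0.5322, -0.0372, -0.2957, 0.0698, 0.9976, 0.0000]
q̇ = J⁺·V = [-0.4370, -0.2140, -0.7940, -0.8570]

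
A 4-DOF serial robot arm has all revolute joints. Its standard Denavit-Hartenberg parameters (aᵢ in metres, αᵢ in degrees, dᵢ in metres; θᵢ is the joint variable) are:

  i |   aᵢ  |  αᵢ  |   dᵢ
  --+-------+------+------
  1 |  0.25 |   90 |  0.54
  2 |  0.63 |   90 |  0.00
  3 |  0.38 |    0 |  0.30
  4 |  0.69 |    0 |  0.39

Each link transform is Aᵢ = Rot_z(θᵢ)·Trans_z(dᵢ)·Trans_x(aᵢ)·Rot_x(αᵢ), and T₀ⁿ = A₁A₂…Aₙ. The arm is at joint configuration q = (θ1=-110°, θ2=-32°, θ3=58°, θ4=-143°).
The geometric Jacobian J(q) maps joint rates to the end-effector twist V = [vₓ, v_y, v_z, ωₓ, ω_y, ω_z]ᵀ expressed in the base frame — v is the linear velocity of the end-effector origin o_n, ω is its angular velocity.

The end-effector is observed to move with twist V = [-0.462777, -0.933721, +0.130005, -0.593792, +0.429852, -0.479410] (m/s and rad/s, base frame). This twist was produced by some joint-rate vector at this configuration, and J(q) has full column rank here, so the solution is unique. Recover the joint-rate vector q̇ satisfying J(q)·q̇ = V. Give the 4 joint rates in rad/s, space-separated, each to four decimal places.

o_n = [0.1241, -0.7267, -0.5176]
J₁: ẑ×o_n = [0.7267, 0.1241, -0.0000], ω = ẑ
J2: z=[-0.9397, 0.3420, 0.0000] o=[-0.0855, -0.2349, 0.5400] → [-0.3617, -0.9938, 0.3904, -0.9397, 0.3420, 0.0000]
J3: z=[0.1812, 0.4980, -0.8480] o=[-0.2682, -0.7370, 0.2062] → [-0.3516, -0.2015, -0.1935, 0.1812, 0.4980, -0.8480]
J4: z=[0.1812, 0.4980, -0.8480] o=[-0.5751, -0.6378, -0.1550] → [-0.2559, -0.5272, -0.3643, 0.1812, 0.4980, -0.8480]
q̇ = J⁺·V = [-0.1580, 0.7050, -0.0420, 0.4210]

-0.1580 0.7050 -0.0420 0.4210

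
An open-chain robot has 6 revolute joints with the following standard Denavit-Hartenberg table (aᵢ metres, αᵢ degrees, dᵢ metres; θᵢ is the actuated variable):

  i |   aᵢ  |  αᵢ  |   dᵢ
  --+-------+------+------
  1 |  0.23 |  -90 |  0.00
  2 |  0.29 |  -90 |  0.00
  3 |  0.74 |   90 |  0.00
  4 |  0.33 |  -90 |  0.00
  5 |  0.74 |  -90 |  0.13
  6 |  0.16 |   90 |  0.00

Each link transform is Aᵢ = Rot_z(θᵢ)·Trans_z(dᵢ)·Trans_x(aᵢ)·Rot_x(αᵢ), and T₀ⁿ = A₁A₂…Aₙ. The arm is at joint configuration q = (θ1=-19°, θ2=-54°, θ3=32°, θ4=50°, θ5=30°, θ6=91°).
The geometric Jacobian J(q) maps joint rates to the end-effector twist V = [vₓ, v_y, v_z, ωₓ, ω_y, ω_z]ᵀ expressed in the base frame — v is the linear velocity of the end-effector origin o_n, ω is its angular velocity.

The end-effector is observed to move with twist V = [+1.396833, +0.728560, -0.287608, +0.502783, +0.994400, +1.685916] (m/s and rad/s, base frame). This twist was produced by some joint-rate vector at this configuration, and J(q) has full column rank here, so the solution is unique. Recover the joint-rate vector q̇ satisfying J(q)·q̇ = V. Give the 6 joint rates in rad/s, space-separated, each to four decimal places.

-0.1090 0.1730 -0.7260 0.9740 -0.7560 -0.7300

o_n = [1.1350, -1.4979, 0.6024]
J₁: ẑ×o_n = [1.4979, 1.1350, -0.0000], ω = ẑ
J2: z=[0.3256, 0.9455, 0.0000] o=[0.2175, -0.0749, 0.0000] → [0.5696, -0.1961, -1.3309, 0.3256, 0.9455, 0.0000]
J3: z=[0.7649, -0.2634, -0.5878] o=[0.3786, -0.1304, 0.2346] → [-0.9007, -0.7259, -0.8469, 0.7649, -0.2634, -0.5878]
J4: z=[0.5706, 0.7004, 0.4287] o=[0.5997, -0.6212, 0.7423] → [0.2778, 0.3093, -0.8752, 0.5706, 0.7004, 0.4287]
J5: z=[0.2628, 0.3388, -0.9034] o=[0.8565, -0.8285, 0.7393] → [-0.6511, -0.2156, -0.2703, 0.2628, 0.3388, -0.9034]
J6: z=[-0.8832, -0.2925, -0.3666] o=[1.1781, -1.4462, 0.4573] → [-0.0614, 0.1440, 0.0331, -0.8832, -0.2925, -0.3666]
q̇ = J⁺·V = [-0.1090, 0.1730, -0.7260, 0.9740, -0.7560, -0.7300]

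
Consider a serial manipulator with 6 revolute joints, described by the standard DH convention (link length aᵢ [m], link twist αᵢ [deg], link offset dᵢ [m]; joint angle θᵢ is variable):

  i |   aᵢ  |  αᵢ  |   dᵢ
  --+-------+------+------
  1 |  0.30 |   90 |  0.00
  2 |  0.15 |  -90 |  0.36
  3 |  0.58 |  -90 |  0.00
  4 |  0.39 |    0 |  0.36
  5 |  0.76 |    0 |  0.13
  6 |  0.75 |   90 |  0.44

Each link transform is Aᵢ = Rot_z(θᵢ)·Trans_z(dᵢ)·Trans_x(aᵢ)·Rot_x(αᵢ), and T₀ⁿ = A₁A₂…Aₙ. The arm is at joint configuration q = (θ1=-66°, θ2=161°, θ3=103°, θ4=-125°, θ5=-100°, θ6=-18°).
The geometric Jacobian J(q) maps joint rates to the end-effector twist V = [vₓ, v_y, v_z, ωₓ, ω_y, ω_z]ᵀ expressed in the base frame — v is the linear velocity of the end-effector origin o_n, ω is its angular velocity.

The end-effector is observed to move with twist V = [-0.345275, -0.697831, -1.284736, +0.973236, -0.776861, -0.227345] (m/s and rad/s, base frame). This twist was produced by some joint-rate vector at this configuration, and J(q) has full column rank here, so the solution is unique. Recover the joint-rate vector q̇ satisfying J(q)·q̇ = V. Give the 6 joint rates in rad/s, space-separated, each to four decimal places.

0.6980 -0.8840 0.5150 0.2460 0.1400 0.9960

o_n = [-0.4992, -1.5277, 0.6299]
J₁: ẑ×o_n = [1.5277, -0.4992, 0.0000], ω = ẑ
J2: z=[-0.9135, -0.4067, 0.0000] o=[0.1220, -0.2741, 0.0000] → [-0.2562, 0.5755, 0.8925, -0.9135, -0.4067, 0.0000]
J3: z=[-0.1324, 0.2974, -0.9455] o=[-0.2645, -0.2909, 0.0488] → [-0.9965, 0.2988, 0.2336, -0.1324, 0.2974, -0.9455]
J4: z=[0.1692, -0.9331, -0.3172] o=[0.3019, -0.1738, 0.0064] → [-1.0114, 0.1486, -0.9767, 0.1692, -0.9331, -0.3172]
J5: z=[0.1692, -0.9331, -0.3172] o=[0.1021, -0.4599, -0.3935] → [-1.2937, 0.0176, -0.7418, 0.1692, -0.9331, -0.3172]
J6: z=[0.1692, -0.9331, -0.3172] o=[-0.3296, -0.8496, 0.1127] → [-0.6977, -0.0337, -0.2730, 0.1692, -0.9331, -0.3172]
q̇ = J⁺·V = [0.6980, -0.8840, 0.5150, 0.2460, 0.1400, 0.9960]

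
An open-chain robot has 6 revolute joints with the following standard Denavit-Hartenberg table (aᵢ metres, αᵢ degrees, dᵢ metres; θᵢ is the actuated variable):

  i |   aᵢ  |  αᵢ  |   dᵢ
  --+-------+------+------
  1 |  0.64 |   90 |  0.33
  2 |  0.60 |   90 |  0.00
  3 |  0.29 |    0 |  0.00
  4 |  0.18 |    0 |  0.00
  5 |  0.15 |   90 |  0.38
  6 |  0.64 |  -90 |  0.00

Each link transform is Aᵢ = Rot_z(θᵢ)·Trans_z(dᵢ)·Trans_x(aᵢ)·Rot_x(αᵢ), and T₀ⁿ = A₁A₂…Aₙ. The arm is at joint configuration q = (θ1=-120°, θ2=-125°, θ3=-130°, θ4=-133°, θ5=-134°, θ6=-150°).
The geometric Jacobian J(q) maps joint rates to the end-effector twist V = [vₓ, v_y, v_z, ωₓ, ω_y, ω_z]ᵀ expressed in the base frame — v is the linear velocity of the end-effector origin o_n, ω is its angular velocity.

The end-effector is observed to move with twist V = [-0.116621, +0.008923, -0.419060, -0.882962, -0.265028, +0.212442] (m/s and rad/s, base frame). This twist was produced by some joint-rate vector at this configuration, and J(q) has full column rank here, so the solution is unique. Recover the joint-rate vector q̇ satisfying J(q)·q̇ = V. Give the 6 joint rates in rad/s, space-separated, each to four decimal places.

o_n = [-0.4487, -0.3776, 0.3081]
J₁: ẑ×o_n = [0.3776, -0.4487, 0.0000], ω = ẑ
J2: z=[-0.8660, 0.5000, 0.0000] o=[-0.3200, -0.5543, 0.3300] → [-0.0110, -0.0190, -0.0886, -0.8660, 0.5000, 0.0000]
J3: z=[0.4096, 0.7094, 0.5736] o=[-0.1479, -0.2562, -0.1615] → [0.4027, -0.3648, 0.1637, 0.4096, 0.7094, 0.5736]
J4: z=[0.4096, 0.7094, 0.5736] o=[-0.0090, -0.4599, -0.0088] → [0.1776, -0.3820, 0.3456, 0.4096, 0.7094, 0.5736]
J5: z=[0.4096, 0.7094, 0.5736] o=[-0.1700, -0.3815, 0.0092] → [0.2098, -0.2823, 0.1993, 0.4096, 0.7094, 0.5736]
J6: z=[0.5190, -0.6983, 0.4930] o=[0.0982, -0.0975, 0.1290] → [0.0131, -0.3625, -0.5273, 0.5190, -0.6983, 0.4930]
q̇ = J⁺·V = [0.4920, 0.8390, -0.8770, -0.6690, 0.8360, 0.2590]

0.4920 0.8390 -0.8770 -0.6690 0.8360 0.2590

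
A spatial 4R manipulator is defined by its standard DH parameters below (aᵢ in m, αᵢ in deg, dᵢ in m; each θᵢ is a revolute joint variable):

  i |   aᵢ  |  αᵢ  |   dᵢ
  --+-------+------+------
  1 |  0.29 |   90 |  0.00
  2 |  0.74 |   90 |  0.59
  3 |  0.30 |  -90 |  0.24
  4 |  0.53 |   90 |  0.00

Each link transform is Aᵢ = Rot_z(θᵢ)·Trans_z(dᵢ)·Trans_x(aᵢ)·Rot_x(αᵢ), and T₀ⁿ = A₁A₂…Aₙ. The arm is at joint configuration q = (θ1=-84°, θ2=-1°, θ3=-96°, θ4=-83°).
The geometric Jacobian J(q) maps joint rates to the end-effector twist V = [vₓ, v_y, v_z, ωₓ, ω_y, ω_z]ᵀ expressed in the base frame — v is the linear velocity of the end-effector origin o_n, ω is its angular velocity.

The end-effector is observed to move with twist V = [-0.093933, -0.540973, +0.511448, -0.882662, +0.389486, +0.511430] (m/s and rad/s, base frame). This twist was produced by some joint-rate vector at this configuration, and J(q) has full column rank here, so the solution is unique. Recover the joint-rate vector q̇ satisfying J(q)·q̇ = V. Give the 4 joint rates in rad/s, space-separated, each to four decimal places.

0.1230 0.7860 -0.3800 -0.4890

o_n = [-0.1239, -0.9968, -0.7782]
J₁: ẑ×o_n = [0.9968, -0.1239, 0.0000], ω = ẑ
J2: z=[-0.9945, -0.1045, 0.0000] o=[0.0303, -0.2884, 0.0000] → [0.0813, -0.7739, 0.6884, -0.9945, -0.1045, 0.0000]
J3: z=[-0.0018, 0.0174, -0.9998] o=[-0.4791, -1.0859, -0.0129] → [0.0758, -0.3566, -0.0063, -0.0018, 0.0174, -0.9998]
J4: z=[0.2079, -0.9780, -0.0174] o=[-0.1861, -1.0194, -0.2523] → [0.5147, 0.1082, 0.0655, 0.2079, -0.9780, -0.0174]
q̇ = J⁺·V = [0.1230, 0.7860, -0.3800, -0.4890]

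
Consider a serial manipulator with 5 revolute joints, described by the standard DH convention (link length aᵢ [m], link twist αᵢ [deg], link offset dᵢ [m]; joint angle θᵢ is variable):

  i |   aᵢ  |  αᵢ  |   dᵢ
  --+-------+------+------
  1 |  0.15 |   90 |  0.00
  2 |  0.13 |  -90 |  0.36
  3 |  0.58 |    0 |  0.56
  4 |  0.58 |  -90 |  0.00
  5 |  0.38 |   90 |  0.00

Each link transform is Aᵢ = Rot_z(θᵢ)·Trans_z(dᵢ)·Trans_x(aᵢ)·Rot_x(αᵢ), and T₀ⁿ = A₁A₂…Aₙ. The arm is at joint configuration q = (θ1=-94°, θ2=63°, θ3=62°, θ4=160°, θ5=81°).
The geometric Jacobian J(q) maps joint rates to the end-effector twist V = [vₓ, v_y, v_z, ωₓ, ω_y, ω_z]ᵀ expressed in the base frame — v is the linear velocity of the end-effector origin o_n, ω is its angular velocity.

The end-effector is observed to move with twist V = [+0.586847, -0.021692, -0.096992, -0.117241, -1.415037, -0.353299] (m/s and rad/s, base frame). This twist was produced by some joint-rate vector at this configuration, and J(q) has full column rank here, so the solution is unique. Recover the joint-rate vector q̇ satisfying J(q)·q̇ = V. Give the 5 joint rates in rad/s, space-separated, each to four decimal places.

0.0960 -0.2530 -0.7280 -0.7410 0.3650

o_n = [-0.2718, 0.0668, 0.0189]
J₁: ẑ×o_n = [-0.0668, -0.2718, 0.0000], ω = ẑ
J2: z=[-0.9976, 0.0698, 0.0000] o=[-0.0105, -0.1496, 0.0000] → [0.0013, 0.0188, -0.1976, -0.9976, 0.0698, 0.0000]
J3: z=[0.0622, 0.8888, 0.4540] o=[-0.3737, -0.1834, 0.1158] → [-0.1997, 0.0523, -0.0751, 0.0622, 0.8888, 0.4540]
J4: z=[0.0622, 0.8888, 0.4540] o=[0.1633, 0.1553, 0.6127] → [-0.4876, -0.1606, 0.3812, 0.0622, 0.8888, 0.4540]
J5: z=[-0.7625, -0.2512, 0.5962] o=[-0.2102, 0.3776, 0.2286] → [0.2380, -0.1967, 0.2215, -0.7625, -0.2512, 0.5962]
q̇ = J⁺·V = [0.0960, -0.2530, -0.7280, -0.7410, 0.3650]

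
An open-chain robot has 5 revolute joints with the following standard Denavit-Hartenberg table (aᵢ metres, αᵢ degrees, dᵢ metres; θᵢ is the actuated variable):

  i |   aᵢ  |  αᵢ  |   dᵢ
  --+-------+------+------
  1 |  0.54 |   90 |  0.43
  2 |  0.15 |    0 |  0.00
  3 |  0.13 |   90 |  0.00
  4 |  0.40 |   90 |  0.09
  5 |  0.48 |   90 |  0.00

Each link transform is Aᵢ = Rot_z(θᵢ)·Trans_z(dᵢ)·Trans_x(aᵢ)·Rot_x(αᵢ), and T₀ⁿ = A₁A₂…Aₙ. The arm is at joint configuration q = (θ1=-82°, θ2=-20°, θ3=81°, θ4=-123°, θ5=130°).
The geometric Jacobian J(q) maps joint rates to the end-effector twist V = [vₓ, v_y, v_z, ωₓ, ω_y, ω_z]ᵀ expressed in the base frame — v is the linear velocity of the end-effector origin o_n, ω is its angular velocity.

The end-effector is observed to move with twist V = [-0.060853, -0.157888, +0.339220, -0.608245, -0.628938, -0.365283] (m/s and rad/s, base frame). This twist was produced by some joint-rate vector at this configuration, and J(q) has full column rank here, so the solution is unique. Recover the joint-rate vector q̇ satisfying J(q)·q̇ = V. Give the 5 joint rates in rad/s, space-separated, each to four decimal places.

o_n = [0.2319, -1.0986, 0.2269]
J₁: ẑ×o_n = [1.0986, 0.2319, -0.0000], ω = ẑ
J2: z=[-0.9903, -0.1392, 0.0000] o=[0.0752, -0.5347, 0.4300] → [0.0283, -0.2011, 0.5801, -0.9903, -0.1392, 0.0000]
J3: z=[-0.9903, -0.1392, 0.0000] o=[0.0948, -0.6743, 0.3787] → [0.0211, -0.1503, 0.4392, -0.9903, -0.1392, 0.0000]
J4: z=[0.1217, -0.8661, -0.4848] o=[0.1035, -0.7367, 0.4924] → [0.0545, -0.0299, 0.0671, 0.1217, -0.8661, -0.4848]
J5: z=[-0.5959, 0.3268, -0.7335] o=[0.4320, -0.6634, 0.2582] → [-0.3294, 0.1282, 0.3247, -0.5959, 0.3268, -0.7335]
q̇ = J⁺·V = [-0.1130, 0.0040, 0.7120, 0.5930, -0.0480]

-0.1130 0.0040 0.7120 0.5930 -0.0480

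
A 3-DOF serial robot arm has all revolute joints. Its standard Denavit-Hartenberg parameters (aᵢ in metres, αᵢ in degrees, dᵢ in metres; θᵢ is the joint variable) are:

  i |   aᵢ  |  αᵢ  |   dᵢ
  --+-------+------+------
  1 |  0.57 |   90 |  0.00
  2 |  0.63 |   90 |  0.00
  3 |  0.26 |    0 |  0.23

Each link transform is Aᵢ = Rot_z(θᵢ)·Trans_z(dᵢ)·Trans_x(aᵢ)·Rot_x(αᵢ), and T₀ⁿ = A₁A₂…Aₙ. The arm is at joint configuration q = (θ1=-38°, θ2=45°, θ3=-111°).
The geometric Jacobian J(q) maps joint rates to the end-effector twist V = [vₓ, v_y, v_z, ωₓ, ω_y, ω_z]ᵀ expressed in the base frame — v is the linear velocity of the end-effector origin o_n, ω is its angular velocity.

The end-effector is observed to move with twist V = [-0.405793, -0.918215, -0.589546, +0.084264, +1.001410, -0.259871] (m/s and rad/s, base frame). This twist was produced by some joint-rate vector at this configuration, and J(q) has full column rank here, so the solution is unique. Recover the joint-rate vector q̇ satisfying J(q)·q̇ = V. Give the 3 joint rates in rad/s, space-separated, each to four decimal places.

-0.8100 -0.8410 -0.7780

o_n = [1.0259, -0.4935, 0.2170]
J₁: ẑ×o_n = [0.4935, 1.0259, -0.0000], ω = ẑ
J2: z=[-0.6157, -0.7880, 0.0000] o=[0.4492, -0.3509, 0.0000] → [-0.1710, 0.1336, 0.5422, -0.6157, -0.7880, 0.0000]
J3: z=[0.5572, -0.4353, -0.7071] o=[0.8002, -0.6252, 0.4455] → [0.1926, -0.0322, 0.1716, 0.5572, -0.4353, -0.7071]
q̇ = J⁺·V = [-0.8100, -0.8410, -0.7780]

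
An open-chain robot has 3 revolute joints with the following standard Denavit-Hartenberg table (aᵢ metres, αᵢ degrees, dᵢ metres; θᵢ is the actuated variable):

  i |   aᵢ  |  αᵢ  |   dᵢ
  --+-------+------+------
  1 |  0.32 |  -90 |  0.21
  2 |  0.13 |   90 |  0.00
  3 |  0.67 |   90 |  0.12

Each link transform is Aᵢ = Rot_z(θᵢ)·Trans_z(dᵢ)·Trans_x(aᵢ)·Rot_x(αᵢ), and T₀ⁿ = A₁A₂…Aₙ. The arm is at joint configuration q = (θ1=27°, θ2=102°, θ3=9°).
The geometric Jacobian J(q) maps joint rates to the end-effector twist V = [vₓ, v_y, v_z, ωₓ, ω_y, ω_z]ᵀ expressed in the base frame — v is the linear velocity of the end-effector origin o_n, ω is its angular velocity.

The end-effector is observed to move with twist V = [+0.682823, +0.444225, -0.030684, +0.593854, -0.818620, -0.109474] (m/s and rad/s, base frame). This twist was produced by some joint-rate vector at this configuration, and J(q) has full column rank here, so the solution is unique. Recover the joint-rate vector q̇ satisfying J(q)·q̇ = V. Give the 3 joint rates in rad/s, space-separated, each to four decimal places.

-0.0760 -0.9990 0.1610

o_n = [0.1955, 0.2172, -0.5894]
J₁: ẑ×o_n = [-0.2172, 0.1955, 0.0000], ω = ẑ
J2: z=[-0.4540, 0.8910, 0.0000] o=[0.2851, 0.1453, 0.2100] → [-0.7123, -0.3629, 0.0472, -0.4540, 0.8910, 0.0000]
J3: z=[0.8715, 0.4441, -0.2079] o=[0.2610, 0.1330, 0.0828] → [-0.2810, 0.5995, 0.1025, 0.8715, 0.4441, -0.2079]
q̇ = J⁺·V = [-0.0760, -0.9990, 0.1610]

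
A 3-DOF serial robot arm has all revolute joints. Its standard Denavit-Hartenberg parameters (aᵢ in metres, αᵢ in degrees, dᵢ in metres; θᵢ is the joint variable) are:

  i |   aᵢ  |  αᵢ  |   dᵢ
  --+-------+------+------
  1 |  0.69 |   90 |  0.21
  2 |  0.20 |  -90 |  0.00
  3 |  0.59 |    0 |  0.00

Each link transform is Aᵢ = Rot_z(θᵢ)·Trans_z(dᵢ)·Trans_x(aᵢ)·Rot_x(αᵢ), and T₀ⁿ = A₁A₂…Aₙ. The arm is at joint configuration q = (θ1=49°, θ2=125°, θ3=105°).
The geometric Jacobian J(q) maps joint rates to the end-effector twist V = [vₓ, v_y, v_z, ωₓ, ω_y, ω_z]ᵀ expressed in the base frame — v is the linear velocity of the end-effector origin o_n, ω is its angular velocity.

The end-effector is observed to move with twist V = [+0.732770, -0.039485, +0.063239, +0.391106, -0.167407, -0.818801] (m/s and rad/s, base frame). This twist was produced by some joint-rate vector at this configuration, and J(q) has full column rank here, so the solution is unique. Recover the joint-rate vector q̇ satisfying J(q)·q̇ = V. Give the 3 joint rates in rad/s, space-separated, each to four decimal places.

-0.9100 0.4050 -0.1590

o_n = [0.0048, 0.8742, 0.2487]
J₁: ẑ×o_n = [-0.8742, 0.0048, 0.0000], ω = ẑ
J2: z=[0.7547, -0.6561, 0.0000] o=[0.4527, 0.5207, 0.2100] → [-0.0254, -0.0292, -0.0271, 0.7547, -0.6561, 0.0000]
J3: z=[-0.5374, -0.6182, -0.5736] o=[0.3774, 0.4342, 0.3738] → [0.3297, 0.1465, -0.4668, -0.5374, -0.6182, -0.5736]
q̇ = J⁺·V = [-0.9100, 0.4050, -0.1590]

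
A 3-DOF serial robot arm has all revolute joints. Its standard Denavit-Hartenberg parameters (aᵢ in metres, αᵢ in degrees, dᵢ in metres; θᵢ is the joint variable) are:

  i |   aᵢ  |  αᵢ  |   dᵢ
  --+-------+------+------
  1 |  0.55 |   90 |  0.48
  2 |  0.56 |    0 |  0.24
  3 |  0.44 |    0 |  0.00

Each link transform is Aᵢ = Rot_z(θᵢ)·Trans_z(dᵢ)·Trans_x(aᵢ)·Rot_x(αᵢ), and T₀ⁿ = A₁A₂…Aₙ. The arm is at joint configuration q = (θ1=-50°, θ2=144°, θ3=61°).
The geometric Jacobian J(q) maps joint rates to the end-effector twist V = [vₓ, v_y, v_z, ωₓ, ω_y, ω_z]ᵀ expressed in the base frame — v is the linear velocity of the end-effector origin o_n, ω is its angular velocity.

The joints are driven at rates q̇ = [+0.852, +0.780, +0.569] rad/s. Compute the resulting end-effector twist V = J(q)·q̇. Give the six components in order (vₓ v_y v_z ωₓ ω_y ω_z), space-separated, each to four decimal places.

o_n = [-0.3779, 0.0769, 0.6232]
J₁: ẑ×o_n = [-0.0769, -0.3779, 0.0000], ω = ẑ
J2: z=[-0.7660, -0.6428, 0.0000] o=[0.3535, -0.4213, 0.4800] → [-0.0921, 0.1097, -0.8518, -0.7660, -0.6428, 0.0000]
J3: z=[-0.7660, -0.6428, 0.0000] o=[-0.1215, -0.2285, 0.8092] → [0.1195, -0.1424, -0.3988, -0.7660, -0.6428, 0.0000]
V = J·q̇ = [-0.0693, -0.3174, -0.8913, -1.0334, -0.8671, 0.8520]

-0.0693 -0.3174 -0.8913 -1.0334 -0.8671 0.8520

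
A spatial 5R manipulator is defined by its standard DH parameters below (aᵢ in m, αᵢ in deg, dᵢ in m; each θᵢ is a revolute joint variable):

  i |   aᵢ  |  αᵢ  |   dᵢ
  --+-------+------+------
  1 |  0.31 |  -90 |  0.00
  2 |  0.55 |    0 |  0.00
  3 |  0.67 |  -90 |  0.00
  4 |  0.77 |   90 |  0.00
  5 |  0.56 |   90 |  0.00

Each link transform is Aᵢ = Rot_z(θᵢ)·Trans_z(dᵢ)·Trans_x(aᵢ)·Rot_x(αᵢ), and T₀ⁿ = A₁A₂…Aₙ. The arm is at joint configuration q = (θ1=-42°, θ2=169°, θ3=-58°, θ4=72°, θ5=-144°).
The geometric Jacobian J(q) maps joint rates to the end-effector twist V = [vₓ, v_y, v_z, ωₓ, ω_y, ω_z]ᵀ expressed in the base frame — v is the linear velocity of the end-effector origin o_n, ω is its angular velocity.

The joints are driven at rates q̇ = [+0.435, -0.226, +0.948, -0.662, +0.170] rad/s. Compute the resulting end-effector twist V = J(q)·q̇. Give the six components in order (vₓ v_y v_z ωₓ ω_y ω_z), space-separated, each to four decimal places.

-0.3870 0.2483 -0.3752 0.9345 0.2008 0.0468

o_n = [-0.3487, -0.0917, -0.9398]
J₁: ẑ×o_n = [0.0917, -0.3487, 0.0000], ω = ẑ
J2: z=[0.6691, 0.7431, 0.0000] o=[0.2304, -0.2074, 0.0000] → [-0.6984, 0.6289, 0.5078, 0.6691, 0.7431, 0.0000]
J3: z=[0.6691, 0.7431, 0.0000] o=[-0.1708, 0.1538, -0.1049] → [-0.6204, 0.5587, -0.0321, 0.6691, 0.7431, 0.0000]
J4: z=[-0.6938, 0.6247, 0.3584] o=[-0.3493, 0.3145, -0.7304] → [0.0147, -0.1451, 0.2814, -0.6938, 0.6247, 0.3584]
J5: z=[-0.0465, 0.4577, -0.8879] o=[-0.9027, -0.1727, -0.9526] → [0.0778, -0.4913, -0.2573, -0.0465, 0.4577, -0.8879]
V = J·q̇ = [-0.3870, 0.2483, -0.3752, 0.9345, 0.2008, 0.0468]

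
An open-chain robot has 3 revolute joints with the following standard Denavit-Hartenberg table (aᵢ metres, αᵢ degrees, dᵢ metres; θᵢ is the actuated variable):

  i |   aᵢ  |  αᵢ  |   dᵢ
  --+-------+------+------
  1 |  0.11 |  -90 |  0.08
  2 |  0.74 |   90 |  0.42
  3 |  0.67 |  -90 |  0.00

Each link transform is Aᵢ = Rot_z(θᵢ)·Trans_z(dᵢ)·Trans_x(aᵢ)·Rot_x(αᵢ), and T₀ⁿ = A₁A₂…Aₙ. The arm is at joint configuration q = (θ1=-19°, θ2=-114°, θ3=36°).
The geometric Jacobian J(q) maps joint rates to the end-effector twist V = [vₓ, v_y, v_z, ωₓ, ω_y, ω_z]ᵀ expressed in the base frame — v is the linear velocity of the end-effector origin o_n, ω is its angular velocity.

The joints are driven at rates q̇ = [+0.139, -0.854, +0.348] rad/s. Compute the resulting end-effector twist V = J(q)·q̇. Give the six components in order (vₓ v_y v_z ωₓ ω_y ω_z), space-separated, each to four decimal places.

-0.9572 0.4686 -0.5705 -0.5786 -0.7040 -0.0025

o_n = [-0.1241, 0.9034, 1.2512]
J₁: ẑ×o_n = [-0.9034, -0.1241, 0.0000], ω = ẑ
J2: z=[0.3256, 0.9455, 0.0000] o=[0.1040, -0.0358, 0.0800] → [1.1074, -0.3813, 0.5215, 0.3256, 0.9455, 0.0000]
J3: z=[-0.8638, 0.2974, -0.4067] o=[-0.0438, 0.4593, 0.7560] → [0.3279, 0.4604, -0.3598, -0.8638, 0.2974, -0.4067]
V = J·q̇ = [-0.9572, 0.4686, -0.5705, -0.5786, -0.7040, -0.0025]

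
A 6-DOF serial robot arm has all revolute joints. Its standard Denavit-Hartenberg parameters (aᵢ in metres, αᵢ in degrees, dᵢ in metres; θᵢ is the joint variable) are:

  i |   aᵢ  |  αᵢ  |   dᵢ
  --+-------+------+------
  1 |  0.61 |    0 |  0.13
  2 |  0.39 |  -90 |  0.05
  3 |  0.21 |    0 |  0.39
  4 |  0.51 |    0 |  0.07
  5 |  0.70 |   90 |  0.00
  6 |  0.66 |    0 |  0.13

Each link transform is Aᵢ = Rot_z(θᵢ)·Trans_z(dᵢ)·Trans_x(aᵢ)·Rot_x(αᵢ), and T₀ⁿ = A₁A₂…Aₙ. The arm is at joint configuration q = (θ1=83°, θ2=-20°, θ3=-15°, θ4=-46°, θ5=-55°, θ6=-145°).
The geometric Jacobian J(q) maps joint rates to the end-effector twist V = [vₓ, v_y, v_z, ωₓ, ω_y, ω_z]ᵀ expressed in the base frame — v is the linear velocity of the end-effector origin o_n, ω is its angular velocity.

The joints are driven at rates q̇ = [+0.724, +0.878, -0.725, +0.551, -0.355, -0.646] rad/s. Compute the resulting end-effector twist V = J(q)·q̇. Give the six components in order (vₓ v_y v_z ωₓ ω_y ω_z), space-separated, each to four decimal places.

o_n = [0.2984, 1.2246, 0.7667]
J₁: ẑ×o_n = [-1.2246, 0.2984, 0.0000], ω = ẑ
J2: z=[0.0000, 0.0000, 1.0000] o=[0.0743, 0.6055, 0.1300] → [-0.6192, 0.2241, 0.0000, 0.0000, 0.0000, 1.0000]
J3: z=[-0.8910, 0.4540, 0.0000] o=[0.2514, 0.9529, 0.1800] → [0.2663, 0.5227, -0.2634, -0.8910, 0.4540, 0.0000]
J4: z=[-0.8910, 0.4540, 0.0000] o=[-0.0040, 1.3107, 0.2344] → [0.2417, 0.4743, -0.0606, -0.8910, 0.4540, 0.0000]
J5: z=[-0.8910, 0.4540, 0.0000] o=[0.0459, 1.5628, 0.6804] → [0.0392, 0.0768, 0.1867, -0.8910, 0.4540, 0.0000]
J6: z=[-0.4080, -0.8008, -0.4384] o=[-0.0934, 1.2894, 1.3096] → [0.4064, -0.3933, 0.3402, -0.4080, -0.8008, -0.4384]
V = J·q̇ = [-1.7666, 0.5219, -0.1285, 0.7349, 0.2772, 1.8852]

-1.7666 0.5219 -0.1285 0.7349 0.2772 1.8852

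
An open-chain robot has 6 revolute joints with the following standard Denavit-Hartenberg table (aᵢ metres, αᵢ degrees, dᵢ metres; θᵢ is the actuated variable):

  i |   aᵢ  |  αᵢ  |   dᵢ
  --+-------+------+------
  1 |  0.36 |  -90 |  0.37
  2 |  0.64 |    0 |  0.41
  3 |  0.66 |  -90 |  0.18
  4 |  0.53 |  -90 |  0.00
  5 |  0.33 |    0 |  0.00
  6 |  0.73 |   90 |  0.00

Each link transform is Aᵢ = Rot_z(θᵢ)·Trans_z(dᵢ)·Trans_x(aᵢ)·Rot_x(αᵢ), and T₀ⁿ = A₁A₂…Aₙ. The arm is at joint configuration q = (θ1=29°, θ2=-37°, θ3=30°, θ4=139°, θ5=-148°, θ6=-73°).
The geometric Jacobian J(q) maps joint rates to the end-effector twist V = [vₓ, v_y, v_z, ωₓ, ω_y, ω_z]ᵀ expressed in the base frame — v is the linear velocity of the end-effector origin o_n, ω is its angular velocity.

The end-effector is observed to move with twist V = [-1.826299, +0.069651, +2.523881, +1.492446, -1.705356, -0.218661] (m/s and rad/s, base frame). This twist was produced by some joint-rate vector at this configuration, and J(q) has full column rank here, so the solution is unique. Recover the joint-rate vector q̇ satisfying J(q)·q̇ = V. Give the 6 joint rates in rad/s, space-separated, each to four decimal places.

o_n = [1.1178, 1.5198, 1.1650]
J₁: ẑ×o_n = [-1.5198, 1.1178, 0.0000], ω = ẑ
J2: z=[-0.4848, 0.8746, 0.0000] o=[0.3149, 0.1745, 0.3700] → [0.6954, 0.3854, -1.3545, -0.4848, 0.8746, 0.0000]
J3: z=[-0.4848, 0.8746, 0.0000] o=[0.5631, 0.7809, 0.7552] → [0.3585, 0.1987, -0.8433, -0.4848, 0.8746, 0.0000]
J4: z=[0.1066, 0.0591, -0.9925] o=[1.0488, 1.2559, 0.8356] → [0.2814, -0.1036, 0.0240, 0.1066, 0.0591, -0.9925]
J5: z=[-0.9354, 0.3444, -0.0800] o=[0.8702, 0.7594, 0.7868] → [0.1910, 0.3340, -0.7966, -0.9354, 0.3444, -0.0800]
J6: z=[-0.9354, 0.3444, -0.0800] o=[0.9831, 1.0319, 0.6390] → [0.2202, 0.4813, -0.5028, -0.9354, 0.3444, -0.0800]
q̇ = J⁺·V = [0.7180, -0.8170, -0.9830, 0.9880, -0.9800, 0.4300]

0.7180 -0.8170 -0.9830 0.9880 -0.9800 0.4300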